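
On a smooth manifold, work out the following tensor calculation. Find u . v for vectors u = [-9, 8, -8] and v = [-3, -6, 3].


The inner product u . v = sum of u_i * v_i.
Term-by-term: -9 * -3, 8 * -6, -8 * 3
Products: 27, -48, -24
Sum = 27 + -48 + -24 = -45

-45


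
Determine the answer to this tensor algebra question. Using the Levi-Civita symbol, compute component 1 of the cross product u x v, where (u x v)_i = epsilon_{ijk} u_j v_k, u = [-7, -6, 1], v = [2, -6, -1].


(u x v)_1 = sum_{j,k} epsilon_{1jk} u_j v_k. Only permutations of (1,2,3) contribute; the two non-zero terms are:
eps_{123} u_2 v_3 = 1 * -6 * -1 = 6
eps_{132} u_3 v_2 = -1 * 1 * -6 = 6
(u x v)_1 = 12

12


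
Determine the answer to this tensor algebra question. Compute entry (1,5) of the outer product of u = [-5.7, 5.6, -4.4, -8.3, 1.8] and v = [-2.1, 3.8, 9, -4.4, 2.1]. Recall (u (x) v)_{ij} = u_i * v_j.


The outer product entry T_{ij} = u_i * v_j.
We need i=1, j=5.
u_1 = -5.7, v_5 = 2.1
T_{1,5} = -5.7 * 2.1 = -11.97

-11.97


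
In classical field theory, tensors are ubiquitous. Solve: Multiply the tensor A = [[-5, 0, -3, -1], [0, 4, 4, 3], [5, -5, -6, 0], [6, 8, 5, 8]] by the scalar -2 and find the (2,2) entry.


Scalar multiplication: (cA)_{ij} = c * A_{ij}.
c = -2
A_{22} = 4
(cA)_{22} = -2 * 4 = -8

-8


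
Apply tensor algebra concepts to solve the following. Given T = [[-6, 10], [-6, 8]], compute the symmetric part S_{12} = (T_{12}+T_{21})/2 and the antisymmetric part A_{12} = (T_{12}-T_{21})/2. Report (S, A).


T_{12} = 10
T_{21} = -6
S_{12} = (10 + -6)/2 = 4/2 = 2
A_{12} = (10 - -6)/2 = 16/2 = 8
Check: S + A = 2 + 8 = 10 = T_{12}.

(2, 8)


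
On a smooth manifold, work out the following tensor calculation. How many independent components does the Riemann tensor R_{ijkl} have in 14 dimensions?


The Riemann tensor in d dimensions has d^2(d^2 - 1)/12 independent components.
d = 14, so d^2 = 196
d^2 - 1 = 195
d^2(d^2 - 1) = 196 * 195 = 38220
Divide by 12: 38220 / 12 = 3185

3185


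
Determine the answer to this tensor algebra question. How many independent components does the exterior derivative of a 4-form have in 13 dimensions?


The exterior derivative of a p-form is a (p+1)-form.
Its number of independent components is C(n, p+1).
n = 13, p+1 = 5
C(13, 5) = 1287

1287


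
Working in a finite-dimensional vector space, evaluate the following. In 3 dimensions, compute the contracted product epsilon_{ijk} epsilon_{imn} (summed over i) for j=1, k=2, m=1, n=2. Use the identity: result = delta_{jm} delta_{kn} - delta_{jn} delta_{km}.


Using the identity: epsilon_{ijk} epsilon_{imn} = delta_{jm} delta_{kn} - delta_{jn} delta_{km}.
delta_{11} = 1
delta_{22} = 1
delta_{12} = 0
delta_{21} = 0
Result = 1 * 1 - 0 * 0 = 1 - 0 = 1

1


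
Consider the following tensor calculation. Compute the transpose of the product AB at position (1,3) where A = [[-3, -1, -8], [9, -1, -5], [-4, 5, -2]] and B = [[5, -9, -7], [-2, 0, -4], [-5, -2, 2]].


(AB)^T_{ij} = (AB)_{ji} = sum_k A_{jk} B_{ki}.
For i=1, j=3 we need (AB)_{31}:
A_{31} * B_{11} = -4 * 5 = -20
A_{32} * B_{21} = 5 * -2 = -10
A_{33} * B_{31} = -2 * -5 = 10
Sum = -20 + -10 + 10 = -20

-20


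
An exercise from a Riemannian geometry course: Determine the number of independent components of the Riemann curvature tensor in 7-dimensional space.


The Riemann tensor in d dimensions has d^2(d^2 - 1)/12 independent components.
d = 7, so d^2 = 49
d^2 - 1 = 48
d^2(d^2 - 1) = 49 * 48 = 2352
Divide by 12: 2352 / 12 = 196

196


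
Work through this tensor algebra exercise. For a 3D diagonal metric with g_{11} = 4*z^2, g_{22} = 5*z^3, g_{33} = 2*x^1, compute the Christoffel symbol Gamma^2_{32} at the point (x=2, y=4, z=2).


For a diagonal metric, Gamma^k_{ij} = (1/2) g^{kk} (dg_{ik}/dx_j + dg_{jk}/dx_i - dg_{ij}/dx_k).
The metric is diagonal, so g_{ab} = 0 for a != b.
At the given point: g_{11} = 16, g_{22} = 40, g_{33} = 4
g^{22} = 1/40
dg_{32}/dx_2 = 0 (off-diagonal)
dg_{22}/dx_3 = dg_{22}/dx_3 = 60
dg_{32}/dx_2 = 0 (off-diagonal)
Numerator = 0 + 60 - 0 = 60
Gamma^2_{32} = 60 / (2 * 40) = 3/4

3/4


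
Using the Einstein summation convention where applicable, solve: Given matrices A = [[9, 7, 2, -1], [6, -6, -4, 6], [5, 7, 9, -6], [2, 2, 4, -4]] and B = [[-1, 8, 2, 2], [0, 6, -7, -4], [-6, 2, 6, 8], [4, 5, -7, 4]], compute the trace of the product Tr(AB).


Tr(AB) = sum_i (AB)_{ii} where (AB)_{ii} = sum_k A_{ik} B_{ki}.
(AB)_{11} = 9*-1 + 7*0 + 2*-6 + -1*4 = -25
(AB)_{22} = 6*8 + -6*6 + -4*2 + 6*5 = 34
(AB)_{33} = 5*2 + 7*-7 + 9*6 + -6*-7 = 57
(AB)_{44} = 2*2 + 2*-4 + 4*8 + -4*4 = 12
Tr(AB) = -25 + 34 + 57 + 12 = 78

78


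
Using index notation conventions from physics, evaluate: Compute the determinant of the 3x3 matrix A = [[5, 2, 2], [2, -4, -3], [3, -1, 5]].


Expanding along the first row, det(A) = a11*M_11 - a12*M_12 + a13*M_13, where M_1j is the (1,j) minor.
Minor M_11 = -4*5 - -3*-1 = -23
Minor M_12 = 2*5 - -3*3 = 19
Minor M_13 = 2*-1 - -4*3 = 10
det = 5*(-23) - 2*(19) + 2*(10)
    = -115 - 38 + 20
    = -133

-133


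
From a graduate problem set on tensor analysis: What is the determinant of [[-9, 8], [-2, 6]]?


For a 2x2 matrix [[a, b], [c, d]], det = a*d - b*c.
a = -9, b = 8, c = -2, d = 6
a*d = -9 * 6 = -54
b*c = 8 * -2 = -16
det = -54 - -16 = -38

-38


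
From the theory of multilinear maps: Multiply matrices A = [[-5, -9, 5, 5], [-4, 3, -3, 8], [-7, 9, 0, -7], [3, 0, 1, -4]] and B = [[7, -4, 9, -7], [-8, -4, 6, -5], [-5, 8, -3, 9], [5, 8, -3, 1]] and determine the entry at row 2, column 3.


(AB)_{ij} = sum_k A_{ik} B_{kj}.
For i=2, j=3:
A_{21} * B_{13} = -4 * 9 = -36
A_{22} * B_{23} = 3 * 6 = 18
A_{23} * B_{33} = -3 * -3 = 9
A_{24} * B_{43} = 8 * -3 = -24
Sum = -36 + 18 + 9 + -24 = -33

-33


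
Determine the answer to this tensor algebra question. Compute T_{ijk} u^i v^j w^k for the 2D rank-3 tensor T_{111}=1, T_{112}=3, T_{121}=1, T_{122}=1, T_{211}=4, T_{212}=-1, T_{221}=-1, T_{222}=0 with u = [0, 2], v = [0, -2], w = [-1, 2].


S = sum over i,j,k of T_{ijk} u_i v_j w_k. Expanding all 8 terms:
T_{111}*u_1*v_1*w_1 = 1*0*0*-1 = 0  (running total: 0)
T_{112}*u_1*v_1*w_2 = 3*0*0*2 = 0  (running total: 0)
T_{121}*u_1*v_2*w_1 = 1*0*-2*-1 = 0  (running total: 0)
T_{122}*u_1*v_2*w_2 = 1*0*-2*2 = 0  (running total: 0)
T_{211}*u_2*v_1*w_1 = 4*2*0*-1 = 0  (running total: 0)
T_{212}*u_2*v_1*w_2 = -1*2*0*2 = 0  (running total: 0)
T_{221}*u_2*v_2*w_1 = -1*2*-2*-1 = -4  (running total: -4)
T_{222}*u_2*v_2*w_2 = 0*2*-2*2 = 0  (running total: -4)
S = -4

-4


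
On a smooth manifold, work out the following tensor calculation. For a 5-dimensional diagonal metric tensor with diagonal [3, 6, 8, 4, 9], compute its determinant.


For a diagonal metric, the determinant is the product of diagonal entries.
Diagonal entries: 3, 6, 8, 4, 9
det(g) = 3 * 6 * 8 * 4 * 9 = 5184

5184


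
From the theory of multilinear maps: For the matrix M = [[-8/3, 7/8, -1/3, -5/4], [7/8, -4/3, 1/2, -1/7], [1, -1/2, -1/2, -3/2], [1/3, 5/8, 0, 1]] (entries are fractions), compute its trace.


The trace is the sum of diagonal entries.
Diagonal: M[1,1] = -8/3, M[2,2] = -4/3, M[3,3] = -1/2, M[4,4] = 1
Tr(M) = -8/3 + -4/3 + -1/2 + 1
Computing step by step:
After adding M[1,1]: -8/3
After adding M[2,2]: -4
After adding M[3,3]: -9/2
After adding M[4,4]: -7/2
Tr(M) = -7/2

-7/2


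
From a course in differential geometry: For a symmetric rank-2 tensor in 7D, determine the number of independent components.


A symmetric rank-2 tensor in d dimensions has d(d+1)/2 independent components.
d = 7
d(d+1)/2 = 7 * 8 / 2 = 56 / 2 = 28

28


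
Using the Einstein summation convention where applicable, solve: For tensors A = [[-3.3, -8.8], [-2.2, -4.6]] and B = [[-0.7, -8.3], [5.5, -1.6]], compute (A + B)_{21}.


Tensor addition is component-wise: (A + B)_{ij} = A_{ij} + B_{ij}.
A_{21} = -2.2
B_{21} = 5.5
(A + B)_{21} = -2.2 + 5.5 = 3.3

3.3


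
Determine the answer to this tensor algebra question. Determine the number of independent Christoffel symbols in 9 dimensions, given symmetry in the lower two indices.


Christoffel symbols Gamma^k_{ij} are symmetric in i,j, so there are d * d(d+1)/2 independent symbols.
d = 9
d(d+1)/2 = 9 * 10 / 2 = 45
Total = 9 * 45 = 405

405


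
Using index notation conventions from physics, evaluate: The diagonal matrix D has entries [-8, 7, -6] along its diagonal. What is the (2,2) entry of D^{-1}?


For a diagonal matrix, the inverse has entries (D^{-1})_{ii} = 1/d_{ii}.
The diagonal entries are: d_{11} = -8, d_{22} = 7, d_{33} = -6
We need (D^{-1})_{22} = 1/d_{22} = 1/7 = 1/7

1/7


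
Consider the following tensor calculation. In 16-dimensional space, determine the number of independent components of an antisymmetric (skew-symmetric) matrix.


An antisymmetric rank-2 tensor satisfies A_{ij} = -A_{ji}, so diagonal entries are zero.
The independent components are the upper-triangular entries: C(n, 2) = n(n-1)/2.
n = 16
C(16, 2) = 16 * 15 / 2 = 240 / 2 = 120

120


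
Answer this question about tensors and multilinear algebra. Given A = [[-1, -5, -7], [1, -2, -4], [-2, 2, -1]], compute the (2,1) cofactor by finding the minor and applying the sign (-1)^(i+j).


To find cofactor C_{21}, delete row 2 and column 1.
The resulting 2x2 submatrix is: [[-5, -7], [2, -1]]
Minor M_{21} = -5*-1 - -7*2
  = 5 - -14 = 19
Sign = (-1)^(2+1) = (-1)^3 = -1
Cofactor C_{21} = -1 * 19 = -19

-19


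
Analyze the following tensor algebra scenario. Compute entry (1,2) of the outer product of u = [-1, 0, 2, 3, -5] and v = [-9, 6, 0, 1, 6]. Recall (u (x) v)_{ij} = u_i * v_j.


The outer product entry T_{ij} = u_i * v_j.
We need i=1, j=2.
u_1 = -1, v_2 = 6
T_{1,2} = -1 * 6 = -6

-6


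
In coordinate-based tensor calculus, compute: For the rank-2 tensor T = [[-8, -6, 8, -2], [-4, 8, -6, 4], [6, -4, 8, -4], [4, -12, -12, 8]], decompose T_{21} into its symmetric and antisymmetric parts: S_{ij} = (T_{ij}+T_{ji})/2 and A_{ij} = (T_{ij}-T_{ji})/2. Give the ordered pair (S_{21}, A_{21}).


T_{21} = -4
T_{12} = -6
S_{21} = (-4 + -6)/2 = -10/2 = -5
A_{21} = (-4 - -6)/2 = 2/2 = 1
Check: S + A = -5 + 1 = -4 = T_{21}.

(-5, 1)


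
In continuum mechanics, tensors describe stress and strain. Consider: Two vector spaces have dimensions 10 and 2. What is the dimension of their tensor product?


The dimension of a tensor product is the product of dimensions.
dim(V) = 10, dim(W) = 2
dim(V (x) W) = 10 * 2 = 20

20


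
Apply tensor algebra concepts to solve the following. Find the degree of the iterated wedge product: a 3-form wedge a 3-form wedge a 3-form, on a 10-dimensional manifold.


The degree of a wedge product is the sum of the degrees of the individual forms.
Degrees: 3, 3, 3
Total degree = 3 + 3 + 3 = 9

9


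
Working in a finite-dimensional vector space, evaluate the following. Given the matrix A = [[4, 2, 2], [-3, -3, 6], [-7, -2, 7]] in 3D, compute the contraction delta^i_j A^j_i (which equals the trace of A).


The contraction (trace) of a rank-2 tensor is the sum of its diagonal elements.
Diagonal entries: A[1,1] = 4, A[2,2] = -3, A[3,3] = 7
Tr(A) = 4 + -3 + 7 = 8

8


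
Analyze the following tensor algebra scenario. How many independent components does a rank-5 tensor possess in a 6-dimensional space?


The number of components of a rank-r tensor in d dimensions is d^r.
Here d = 6 and r = 5.
6^5 = 7776

7776


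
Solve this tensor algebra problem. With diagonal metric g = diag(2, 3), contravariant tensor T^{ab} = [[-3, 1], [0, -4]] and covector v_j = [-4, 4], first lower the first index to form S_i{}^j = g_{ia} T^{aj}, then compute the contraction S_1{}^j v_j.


Step 1: lower the first index. For a diagonal metric, g_{ia} T^{aj} = g_{ii} T^{ij} (no sum on i).
g_{11} = 2
S_1{}^1 = 2 * T^{11} = 2 * -3 = -6
S_1{}^2 = 2 * T^{12} = 2 * 1 = 2
Step 2: contract S_1{}^j with v_j.
S_1{}^1 * v_1 = -6 * -4 = 24
S_1{}^2 * v_2 = 2 * 4 = 8
Result = 24 + 8 = 32

32


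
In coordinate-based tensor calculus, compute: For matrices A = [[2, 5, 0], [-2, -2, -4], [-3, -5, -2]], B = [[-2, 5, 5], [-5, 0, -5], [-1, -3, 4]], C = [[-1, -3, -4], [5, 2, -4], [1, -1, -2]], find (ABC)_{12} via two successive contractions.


(ABC)_{12} = sum_m (AB)_{1m} C_{m2}. First compute row 1 of AB.
(AB)_{11} = 2*-2 + 5*-5 + 0*-1 = -29
(AB)_{12} = 2*5 + 5*0 + 0*-3 = 10
(AB)_{13} = 2*5 + 5*-5 + 0*4 = -15
Now contract with column 2 of C:
(AB)_{11} * C_{12} = -29 * -3 = 87
(AB)_{12} * C_{22} = 10 * 2 = 20
(AB)_{13} * C_{32} = -15 * -1 = 15
(ABC)_{12} = 87 + 20 + 15 = 122

122


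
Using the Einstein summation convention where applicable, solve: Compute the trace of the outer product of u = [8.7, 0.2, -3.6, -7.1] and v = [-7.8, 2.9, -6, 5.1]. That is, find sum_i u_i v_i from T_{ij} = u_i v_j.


The outer product gives T_{ij} = u_i v_j.
The trace (contraction) is Tr(T) = sum_i T_{ii} = sum_i u_i v_i.
Diagonal entries:
T_{11} = u_1 * v_1 = 8.7 * -7.8 = -67.86
T_{22} = u_2 * v_2 = 0.2 * 2.9 = 0.58
T_{33} = u_3 * v_3 = -3.6 * -6 = 21.6
T_{44} = u_4 * v_4 = -7.1 * 5.1 = -36.21
Tr(T) = -67.86 + 0.58 + 21.6 + -36.21 = -81.89

-81.89


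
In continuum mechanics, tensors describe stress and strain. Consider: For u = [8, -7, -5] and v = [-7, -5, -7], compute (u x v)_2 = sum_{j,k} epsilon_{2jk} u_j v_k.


(u x v)_2 = sum_{j,k} epsilon_{2jk} u_j v_k. Only permutations of (1,2,3) contribute; the two non-zero terms are:
eps_{213} u_1 v_3 = -1 * 8 * -7 = 56
eps_{231} u_3 v_1 = 1 * -5 * -7 = 35
(u x v)_2 = 91

91


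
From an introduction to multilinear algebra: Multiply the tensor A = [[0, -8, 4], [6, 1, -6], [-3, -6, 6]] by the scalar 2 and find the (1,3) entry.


Scalar multiplication: (cA)_{ij} = c * A_{ij}.
c = 2
A_{13} = 4
(cA)_{13} = 2 * 4 = 8

8


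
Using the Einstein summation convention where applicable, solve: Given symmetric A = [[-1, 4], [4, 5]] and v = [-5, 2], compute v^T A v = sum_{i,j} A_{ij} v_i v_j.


First compute Av:
(Av)_1 = -1*-5 + 4*2 = 13
(Av)_2 = 4*-5 + 5*2 = -10
Av = [13, -10]
Then v^T (Av) = -5*13 + 2*-10
= -65 + -20 = -85

-85


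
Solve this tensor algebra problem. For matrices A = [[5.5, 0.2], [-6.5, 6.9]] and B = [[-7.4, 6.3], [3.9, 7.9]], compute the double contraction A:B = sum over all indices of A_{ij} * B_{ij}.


A:B = sum over all i,j of A_{ij} * B_{ij}.
Row 1: 5.5*-7.4=-40.7, 0.2*6.3=1.26 => row sum = -39.44
Row 2: -6.5*3.9=-25.35, 6.9*7.9=54.51 => row sum = 29.16
Total = -39.44 + 29.16 = -10.28

-10.28


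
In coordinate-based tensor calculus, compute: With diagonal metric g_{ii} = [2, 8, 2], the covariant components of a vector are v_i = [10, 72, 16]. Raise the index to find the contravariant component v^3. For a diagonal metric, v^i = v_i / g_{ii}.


To raise an index with a diagonal metric: v^i = v_i / g_{ii}.
For index 3: v_3 = 16, g_{33} = 2
v^3 = 16 / 2 = 8

8


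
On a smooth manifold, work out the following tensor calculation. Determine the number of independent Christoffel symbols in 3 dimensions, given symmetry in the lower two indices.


Christoffel symbols Gamma^k_{ij} are symmetric in i,j, so there are d * d(d+1)/2 independent symbols.
d = 3
d(d+1)/2 = 3 * 4 / 2 = 6
Total = 3 * 6 = 18

18


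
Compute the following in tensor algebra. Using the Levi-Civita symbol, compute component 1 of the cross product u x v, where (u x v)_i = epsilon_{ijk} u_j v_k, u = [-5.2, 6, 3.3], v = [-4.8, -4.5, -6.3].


(u x v)_1 = sum_{j,k} epsilon_{1jk} u_j v_k. Only permutations of (1,2,3) contribute; the two non-zero terms are:
eps_{123} u_2 v_3 = 1 * 6 * -6.3 = -37.8
eps_{132} u_3 v_2 = -1 * 3.3 * -4.5 = 14.85
(u x v)_1 = -22.95

-22.95


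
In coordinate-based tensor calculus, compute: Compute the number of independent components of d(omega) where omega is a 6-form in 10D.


The exterior derivative of a p-form is a (p+1)-form.
Its number of independent components is C(n, p+1).
n = 10, p+1 = 7
C(10, 7) = 120

120


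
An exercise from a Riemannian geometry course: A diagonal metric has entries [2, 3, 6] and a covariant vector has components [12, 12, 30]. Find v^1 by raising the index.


To raise an index with a diagonal metric: v^i = v_i / g_{ii}.
For index 1: v_1 = 12, g_{11} = 2
v^1 = 12 / 2 = 6

6


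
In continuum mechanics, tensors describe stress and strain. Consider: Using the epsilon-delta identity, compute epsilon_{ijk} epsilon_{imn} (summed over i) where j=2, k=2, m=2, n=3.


Using the identity: epsilon_{ijk} epsilon_{imn} = delta_{jm} delta_{kn} - delta_{jn} delta_{km}.
delta_{22} = 1
delta_{23} = 0
delta_{23} = 0
delta_{22} = 1
Result = 1 * 0 - 0 * 1 = 0 - 0 = 0

0


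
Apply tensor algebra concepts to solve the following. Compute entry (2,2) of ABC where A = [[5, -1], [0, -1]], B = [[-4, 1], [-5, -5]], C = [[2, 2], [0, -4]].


(ABC)_{22} = sum_m (AB)_{2m} C_{m2}. First compute row 2 of AB.
(AB)_{21} = 0*-4 + -1*-5 = 5
(AB)_{22} = 0*1 + -1*-5 = 5
Now contract with column 2 of C:
(AB)_{21} * C_{12} = 5 * 2 = 10
(AB)_{22} * C_{22} = 5 * -4 = -20
(ABC)_{22} = 10 + -20 = -10

-10


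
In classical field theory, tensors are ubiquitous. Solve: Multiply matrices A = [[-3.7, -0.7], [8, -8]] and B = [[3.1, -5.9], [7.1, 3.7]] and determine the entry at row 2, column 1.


(AB)_{ij} = sum_k A_{ik} B_{kj}.
For i=2, j=1:
A_{21} * B_{11} = 8 * 3.1 = 24.8
A_{22} * B_{21} = -8 * 7.1 = -56.8
Sum = 24.8 + -56.8 = -32

-32


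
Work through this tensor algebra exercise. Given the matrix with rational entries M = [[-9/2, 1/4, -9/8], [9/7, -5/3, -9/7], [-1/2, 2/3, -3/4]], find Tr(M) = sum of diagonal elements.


The trace is the sum of diagonal entries.
Diagonal: M[1,1] = -9/2, M[2,2] = -5/3, M[3,3] = -3/4
Tr(M) = -9/2 + -5/3 + -3/4
Computing step by step:
After adding M[1,1]: -9/2
After adding M[2,2]: -37/6
After adding M[3,3]: -83/12
Tr(M) = -83/12

-83/12


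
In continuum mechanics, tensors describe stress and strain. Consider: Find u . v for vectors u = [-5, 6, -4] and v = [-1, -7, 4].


The inner product u . v = sum of u_i * v_i.
Term-by-term: -5 * -1, 6 * -7, -4 * 4
Products: 5, -42, -16
Sum = 5 + -42 + -16 = -53

-53


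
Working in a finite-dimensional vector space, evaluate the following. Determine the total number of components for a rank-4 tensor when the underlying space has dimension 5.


The number of components of a rank-r tensor in d dimensions is d^r.
Here d = 5 and r = 4.
5^4 = 625

625


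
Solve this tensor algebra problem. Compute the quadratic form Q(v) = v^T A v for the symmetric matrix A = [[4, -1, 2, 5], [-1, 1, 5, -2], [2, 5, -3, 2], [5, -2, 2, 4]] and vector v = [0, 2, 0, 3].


First compute Av:
(Av)_1 = 4*0 + -1*2 + 2*0 + 5*3 = 13
(Av)_2 = -1*0 + 1*2 + 5*0 + -2*3 = -4
(Av)_3 = 2*0 + 5*2 + -3*0 + 2*3 = 16
(Av)_4 = 5*0 + -2*2 + 2*0 + 4*3 = 8
Av = [13, -4, 16, 8]
Then v^T (Av) = 0*13 + 2*-4 + 0*16 + 3*8
= 0 + -8 + 0 + 24 = 16

16


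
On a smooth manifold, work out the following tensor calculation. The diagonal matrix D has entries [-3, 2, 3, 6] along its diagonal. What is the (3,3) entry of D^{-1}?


For a diagonal matrix, the inverse has entries (D^{-1})_{ii} = 1/d_{ii}.
The diagonal entries are: d_{11} = -3, d_{22} = 2, d_{33} = 3, d_{44} = 6
We need (D^{-1})_{33} = 1/d_{33} = 1/3 = 1/3

1/3


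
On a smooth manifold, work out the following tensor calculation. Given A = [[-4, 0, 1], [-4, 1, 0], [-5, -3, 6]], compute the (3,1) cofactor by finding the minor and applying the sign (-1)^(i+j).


To find cofactor C_{31}, delete row 3 and column 1.
The resulting 2x2 submatrix is: [[0, 1], [1, 0]]
Minor M_{31} = 0*0 - 1*1
  = 0 - 1 = -1
Sign = (-1)^(3+1) = (-1)^4 = 1
Cofactor C_{31} = 1 * -1 = -1

-1


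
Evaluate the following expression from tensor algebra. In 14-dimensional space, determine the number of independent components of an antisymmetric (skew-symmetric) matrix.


An antisymmetric rank-2 tensor satisfies A_{ij} = -A_{ji}, so diagonal entries are zero.
The independent components are the upper-triangular entries: C(n, 2) = n(n-1)/2.
n = 14
C(14, 2) = 14 * 13 / 2 = 182 / 2 = 91

91


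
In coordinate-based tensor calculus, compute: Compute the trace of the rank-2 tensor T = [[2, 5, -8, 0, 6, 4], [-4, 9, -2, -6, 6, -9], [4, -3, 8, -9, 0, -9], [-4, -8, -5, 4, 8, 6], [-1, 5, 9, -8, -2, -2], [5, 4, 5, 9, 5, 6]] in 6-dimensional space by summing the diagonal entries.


The contraction (trace) of a rank-2 tensor is the sum of its diagonal elements.
Diagonal entries: A[1,1] = 2, A[2,2] = 9, A[3,3] = 8, A[4,4] = 4, A[5,5] = -2, A[6,6] = 6
Tr(A) = 2 + 9 + 8 + 4 + -2 + 6 = 27

27


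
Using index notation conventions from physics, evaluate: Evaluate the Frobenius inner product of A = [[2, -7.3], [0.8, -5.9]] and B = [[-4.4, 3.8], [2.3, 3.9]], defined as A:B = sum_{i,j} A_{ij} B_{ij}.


A:B = sum over all i,j of A_{ij} * B_{ij}.
Row 1: 2*-4.4=-8.8, -7.3*3.8=-27.74 => row sum = -36.54
Row 2: 0.8*2.3=1.84, -5.9*3.9=-23.01 => row sum = -21.17
Total = -36.54 + -21.17 = -57.71

-57.71


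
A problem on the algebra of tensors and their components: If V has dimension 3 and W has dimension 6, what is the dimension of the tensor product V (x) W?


The dimension of a tensor product is the product of dimensions.
dim(V) = 3, dim(W) = 6
dim(V (x) W) = 3 * 6 = 18

18


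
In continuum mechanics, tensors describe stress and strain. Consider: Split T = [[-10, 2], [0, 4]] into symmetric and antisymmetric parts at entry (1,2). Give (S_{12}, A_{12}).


T_{12} = 2
T_{21} = 0
S_{12} = (2 + 0)/2 = 2/2 = 1
A_{12} = (2 - 0)/2 = 2/2 = 1
Check: S + A = 1 + 1 = 2 = T_{12}.

(1, 1)


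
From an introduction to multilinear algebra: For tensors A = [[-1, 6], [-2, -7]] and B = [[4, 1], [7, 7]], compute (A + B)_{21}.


Tensor addition is component-wise: (A + B)_{ij} = A_{ij} + B_{ij}.
A_{21} = -2
B_{21} = 7
(A + B)_{21} = -2 + 7 = 5

5


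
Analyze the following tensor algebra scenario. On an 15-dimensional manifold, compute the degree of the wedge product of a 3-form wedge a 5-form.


The degree of a wedge product is the sum of the degrees of the individual forms.
Degrees: 3, 5
Total degree = 3 + 5 = 8

8


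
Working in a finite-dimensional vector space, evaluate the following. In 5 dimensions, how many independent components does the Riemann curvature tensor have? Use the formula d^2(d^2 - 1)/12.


The Riemann tensor in d dimensions has d^2(d^2 - 1)/12 independent components.
d = 5, so d^2 = 25
d^2 - 1 = 24
d^2(d^2 - 1) = 25 * 24 = 600
Divide by 12: 600 / 12 = 50

50


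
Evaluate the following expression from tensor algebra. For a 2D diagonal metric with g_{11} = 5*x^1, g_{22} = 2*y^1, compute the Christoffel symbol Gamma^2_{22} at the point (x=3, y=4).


For a diagonal metric, Gamma^k_{ij} = (1/2) g^{kk} (dg_{ik}/dx_j + dg_{jk}/dx_i - dg_{ij}/dx_k).
The metric is diagonal, so g_{ab} = 0 for a != b.
At the given point: g_{11} = 15, g_{22} = 8
g^{22} = 1/8
dg_{22}/dx_2 = dg_{22}/dx_2 = 2
dg_{22}/dx_2 = dg_{22}/dx_2 = 2
dg_{22}/dx_2 = dg_{22}/dx_2 = 2
Numerator = 2 + 2 - 2 = 2
Gamma^2_{22} = 2 / (2 * 8) = 1/8

1/8


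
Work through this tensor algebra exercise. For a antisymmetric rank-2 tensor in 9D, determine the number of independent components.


A antisymmetric rank-2 tensor in d dimensions has d(d-1)/2 independent components.
d = 9
d(d-1)/2 = 9 * 8 / 2 = 72 / 2 = 36

36


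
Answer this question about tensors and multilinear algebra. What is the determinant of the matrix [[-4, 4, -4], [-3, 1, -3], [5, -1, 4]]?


Expanding along the first row, det(A) = a11*M_11 - a12*M_12 + a13*M_13, where M_1j is the (1,j) minor.
Minor M_11 = 1*4 - -3*-1 = 1
Minor M_12 = -3*4 - -3*5 = 3
Minor M_13 = -3*-1 - 1*5 = -2
det = -4*(1) - 4*(3) + -4*(-2)
    = -4 - 12 + 8
    = -8

-8


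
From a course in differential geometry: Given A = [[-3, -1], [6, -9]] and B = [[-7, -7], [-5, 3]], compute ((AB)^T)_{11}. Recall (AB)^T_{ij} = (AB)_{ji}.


(AB)^T_{ij} = (AB)_{ji} = sum_k A_{jk} B_{ki}.
For i=1, j=1 we need (AB)_{11}:
A_{11} * B_{11} = -3 * -7 = 21
A_{12} * B_{21} = -1 * -5 = 5
Sum = 21 + 5 = 26

26


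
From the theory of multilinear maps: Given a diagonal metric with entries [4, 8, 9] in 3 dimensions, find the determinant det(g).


For a diagonal metric, the determinant is the product of diagonal entries.
Diagonal entries: 4, 8, 9
det(g) = 4 * 8 * 9 = 288

288


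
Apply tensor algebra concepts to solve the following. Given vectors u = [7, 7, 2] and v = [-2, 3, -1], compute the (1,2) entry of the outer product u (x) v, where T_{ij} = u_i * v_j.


The outer product entry T_{ij} = u_i * v_j.
We need i=1, j=2.
u_1 = 7, v_2 = 3
T_{1,2} = 7 * 3 = 21

21


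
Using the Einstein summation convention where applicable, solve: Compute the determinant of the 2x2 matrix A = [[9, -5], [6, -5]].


For a 2x2 matrix [[a, b], [c, d]], det = a*d - b*c.
a = 9, b = -5, c = 6, d = -5
a*d = 9 * -5 = -45
b*c = -5 * 6 = -30
det = -45 - -30 = -15

-15


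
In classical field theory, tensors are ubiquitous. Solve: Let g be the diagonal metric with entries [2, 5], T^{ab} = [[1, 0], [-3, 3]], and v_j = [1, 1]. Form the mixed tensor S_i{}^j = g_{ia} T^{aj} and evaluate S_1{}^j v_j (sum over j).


Step 1: lower the first index. For a diagonal metric, g_{ia} T^{aj} = g_{ii} T^{ij} (no sum on i).
g_{11} = 2
S_1{}^1 = 2 * T^{11} = 2 * 1 = 2
S_1{}^2 = 2 * T^{12} = 2 * 0 = 0
Step 2: contract S_1{}^j with v_j.
S_1{}^1 * v_1 = 2 * 1 = 2
S_1{}^2 * v_2 = 0 * 1 = 0
Result = 2 + 0 = 2

2


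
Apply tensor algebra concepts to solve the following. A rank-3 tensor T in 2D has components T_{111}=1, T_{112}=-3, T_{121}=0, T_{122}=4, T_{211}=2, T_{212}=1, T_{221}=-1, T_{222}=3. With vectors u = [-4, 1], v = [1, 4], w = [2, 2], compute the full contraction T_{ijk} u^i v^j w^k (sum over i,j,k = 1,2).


S = sum over i,j,k of T_{ijk} u_i v_j w_k. Expanding all 8 terms:
T_{111}*u_1*v_1*w_1 = 1*-4*1*2 = -8  (running total: -8)
T_{112}*u_1*v_1*w_2 = -3*-4*1*2 = 24  (running total: 16)
T_{121}*u_1*v_2*w_1 = 0*-4*4*2 = 0  (running total: 16)
T_{122}*u_1*v_2*w_2 = 4*-4*4*2 = -128  (running total: -112)
T_{211}*u_2*v_1*w_1 = 2*1*1*2 = 4  (running total: -108)
T_{212}*u_2*v_1*w_2 = 1*1*1*2 = 2  (running total: -106)
T_{221}*u_2*v_2*w_1 = -1*1*4*2 = -8  (running total: -114)
T_{222}*u_2*v_2*w_2 = 3*1*4*2 = 24  (running total: -90)
S = -90

-90


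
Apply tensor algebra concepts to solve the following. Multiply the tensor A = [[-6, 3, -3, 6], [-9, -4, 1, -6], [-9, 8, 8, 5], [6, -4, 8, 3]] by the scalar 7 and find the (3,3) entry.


Scalar multiplication: (cA)_{ij} = c * A_{ij}.
c = 7
A_{33} = 8
(cA)_{33} = 7 * 8 = 56

56


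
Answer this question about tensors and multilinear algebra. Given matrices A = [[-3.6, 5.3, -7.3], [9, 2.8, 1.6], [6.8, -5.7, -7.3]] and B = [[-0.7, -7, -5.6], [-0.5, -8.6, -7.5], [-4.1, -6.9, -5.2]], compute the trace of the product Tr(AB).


Tr(AB) = sum_i (AB)_{ii} where (AB)_{ii} = sum_k A_{ik} B_{ki}.
(AB)_{11} = -3.6*-0.7 + 5.3*-0.5 + -7.3*-4.1 = 29.8
(AB)_{22} = 9*-7 + 2.8*-8.6 + 1.6*-6.9 = -98.12
(AB)_{33} = 6.8*-5.6 + -5.7*-7.5 + -7.3*-5.2 = 42.63
Tr(AB) = 29.8 + -98.12 + 42.63 = -25.69

-25.69


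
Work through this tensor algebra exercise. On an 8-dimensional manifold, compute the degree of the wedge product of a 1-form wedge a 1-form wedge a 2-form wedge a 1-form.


The degree of a wedge product is the sum of the degrees of the individual forms.
Degrees: 1, 1, 2, 1
Total degree = 1 + 1 + 2 + 1 = 5

5


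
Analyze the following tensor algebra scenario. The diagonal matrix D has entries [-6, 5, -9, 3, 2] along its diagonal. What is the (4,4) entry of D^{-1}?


For a diagonal matrix, the inverse has entries (D^{-1})_{ii} = 1/d_{ii}.
The diagonal entries are: d_{11} = -6, d_{22} = 5, d_{33} = -9, d_{44} = 3, d_{55} = 2
We need (D^{-1})_{44} = 1/d_{44} = 1/3 = 1/3

1/3


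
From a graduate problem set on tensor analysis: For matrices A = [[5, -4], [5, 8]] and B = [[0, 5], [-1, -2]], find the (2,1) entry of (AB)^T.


(AB)^T_{ij} = (AB)_{ji} = sum_k A_{jk} B_{ki}.
For i=2, j=1 we need (AB)_{12}:
A_{11} * B_{12} = 5 * 5 = 25
A_{12} * B_{22} = -4 * -2 = 8
Sum = 25 + 8 = 33

33


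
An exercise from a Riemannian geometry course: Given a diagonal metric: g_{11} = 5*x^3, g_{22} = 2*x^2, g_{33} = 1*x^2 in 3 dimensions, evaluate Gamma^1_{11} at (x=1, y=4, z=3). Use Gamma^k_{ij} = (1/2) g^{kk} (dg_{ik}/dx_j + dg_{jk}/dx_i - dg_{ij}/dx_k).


For a diagonal metric, Gamma^k_{ij} = (1/2) g^{kk} (dg_{ik}/dx_j + dg_{jk}/dx_i - dg_{ij}/dx_k).
The metric is diagonal, so g_{ab} = 0 for a != b.
At the given point: g_{11} = 5, g_{22} = 2, g_{33} = 1
g^{11} = 1/5
dg_{11}/dx_1 = dg_{11}/dx_1 = 15
dg_{11}/dx_1 = dg_{11}/dx_1 = 15
dg_{11}/dx_1 = dg_{11}/dx_1 = 15
Numerator = 15 + 15 - 15 = 15
Gamma^1_{11} = 15 / (2 * 5) = 3/2

3/2


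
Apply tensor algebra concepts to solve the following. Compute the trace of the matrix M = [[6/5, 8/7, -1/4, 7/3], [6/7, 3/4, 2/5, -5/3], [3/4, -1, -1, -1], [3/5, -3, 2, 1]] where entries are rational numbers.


The trace is the sum of diagonal entries.
Diagonal: M[1,1] = 6/5, M[2,2] = 3/4, M[3,3] = -1, M[4,4] = 1
Tr(M) = 6/5 + 3/4 + -1 + 1
Computing step by step:
After adding M[1,1]: 6/5
After adding M[2,2]: 39/20
After adding M[3,3]: 19/20
After adding M[4,4]: 39/20
Tr(M) = 39/20

39/20


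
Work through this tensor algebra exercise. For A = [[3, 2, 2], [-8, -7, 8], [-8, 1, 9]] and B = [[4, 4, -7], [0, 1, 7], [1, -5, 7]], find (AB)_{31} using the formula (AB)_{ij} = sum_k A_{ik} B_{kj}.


(AB)_{ij} = sum_k A_{ik} B_{kj}.
For i=3, j=1:
A_{31} * B_{11} = -8 * 4 = -32
A_{32} * B_{21} = 1 * 0 = 0
A_{33} * B_{31} = 9 * 1 = 9
Sum = -32 + 0 + 9 = -23

-23


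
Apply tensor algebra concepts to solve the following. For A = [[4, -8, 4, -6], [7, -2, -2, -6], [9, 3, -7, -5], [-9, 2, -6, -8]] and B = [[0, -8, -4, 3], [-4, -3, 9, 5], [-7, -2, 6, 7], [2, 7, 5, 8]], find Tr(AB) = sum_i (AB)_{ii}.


Tr(AB) = sum_i (AB)_{ii} where (AB)_{ii} = sum_k A_{ik} B_{ki}.
(AB)_{11} = 4*0 + -8*-4 + 4*-7 + -6*2 = -8
(AB)_{22} = 7*-8 + -2*-3 + -2*-2 + -6*7 = -88
(AB)_{33} = 9*-4 + 3*9 + -7*6 + -5*5 = -76
(AB)_{44} = -9*3 + 2*5 + -6*7 + -8*8 = -123
Tr(AB) = -8 + -88 + -76 + -123 = -295

-295


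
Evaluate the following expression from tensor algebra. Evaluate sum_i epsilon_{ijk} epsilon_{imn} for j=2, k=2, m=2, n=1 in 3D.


Using the identity: epsilon_{ijk} epsilon_{imn} = delta_{jm} delta_{kn} - delta_{jn} delta_{km}.
delta_{22} = 1
delta_{21} = 0
delta_{21} = 0
delta_{22} = 1
Result = 1 * 0 - 0 * 1 = 0 - 0 = 0

0


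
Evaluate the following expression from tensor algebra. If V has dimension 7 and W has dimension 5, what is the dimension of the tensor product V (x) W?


The dimension of a tensor product is the product of dimensions.
dim(V) = 7, dim(W) = 5
dim(V (x) W) = 7 * 5 = 35

35


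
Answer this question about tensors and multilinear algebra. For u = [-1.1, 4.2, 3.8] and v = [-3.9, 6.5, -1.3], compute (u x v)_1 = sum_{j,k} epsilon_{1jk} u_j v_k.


(u x v)_1 = sum_{j,k} epsilon_{1jk} u_j v_k. Only permutations of (1,2,3) contribute; the two non-zero terms are:
eps_{123} u_2 v_3 = 1 * 4.2 * -1.3 = -5.46
eps_{132} u_3 v_2 = -1 * 3.8 * 6.5 = -24.7
(u x v)_1 = -30.16

-30.16


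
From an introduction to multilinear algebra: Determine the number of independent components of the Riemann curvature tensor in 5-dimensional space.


The Riemann tensor in d dimensions has d^2(d^2 - 1)/12 independent components.
d = 5, so d^2 = 25
d^2 - 1 = 24
d^2(d^2 - 1) = 25 * 24 = 600
Divide by 12: 600 / 12 = 50

50


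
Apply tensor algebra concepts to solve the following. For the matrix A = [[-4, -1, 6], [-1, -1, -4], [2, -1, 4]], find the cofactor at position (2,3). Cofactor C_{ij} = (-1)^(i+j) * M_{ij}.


To find cofactor C_{23}, delete row 2 and column 3.
The resulting 2x2 submatrix is: [[-4, -1], [2, -1]]
Minor M_{23} = -4*-1 - -1*2
  = 4 - -2 = 6
Sign = (-1)^(2+3) = (-1)^5 = -1
Cofactor C_{23} = -1 * 6 = -6

-6


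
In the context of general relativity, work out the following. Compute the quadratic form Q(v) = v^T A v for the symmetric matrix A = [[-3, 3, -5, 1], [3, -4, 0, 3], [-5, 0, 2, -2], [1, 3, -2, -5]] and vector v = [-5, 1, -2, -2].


First compute Av:
(Av)_1 = -3*-5 + 3*1 + -5*-2 + 1*-2 = 26
(Av)_2 = 3*-5 + -4*1 + 0*-2 + 3*-2 = -25
(Av)_3 = -5*-5 + 0*1 + 2*-2 + -2*-2 = 25
(Av)_4 = 1*-5 + 3*1 + -2*-2 + -5*-2 = 12
Av = [26, -25, 25, 12]
Then v^T (Av) = -5*26 + 1*-25 + -2*25 + -2*12
= -130 + -25 + -50 + -24 = -229

-229


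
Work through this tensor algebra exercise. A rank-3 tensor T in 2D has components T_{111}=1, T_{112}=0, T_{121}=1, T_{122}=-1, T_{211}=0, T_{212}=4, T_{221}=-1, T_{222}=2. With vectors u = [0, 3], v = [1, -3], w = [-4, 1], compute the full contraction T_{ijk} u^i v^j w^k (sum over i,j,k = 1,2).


S = sum over i,j,k of T_{ijk} u_i v_j w_k. Expanding all 8 terms:
T_{111}*u_1*v_1*w_1 = 1*0*1*-4 = 0  (running total: 0)
T_{112}*u_1*v_1*w_2 = 0*0*1*1 = 0  (running total: 0)
T_{121}*u_1*v_2*w_1 = 1*0*-3*-4 = 0  (running total: 0)
T_{122}*u_1*v_2*w_2 = -1*0*-3*1 = 0  (running total: 0)
T_{211}*u_2*v_1*w_1 = 0*3*1*-4 = 0  (running total: 0)
T_{212}*u_2*v_1*w_2 = 4*3*1*1 = 12  (running total: 12)
T_{221}*u_2*v_2*w_1 = -1*3*-3*-4 = -36  (running total: -24)
T_{222}*u_2*v_2*w_2 = 2*3*-3*1 = -18  (running total: -42)
S = -42

-42


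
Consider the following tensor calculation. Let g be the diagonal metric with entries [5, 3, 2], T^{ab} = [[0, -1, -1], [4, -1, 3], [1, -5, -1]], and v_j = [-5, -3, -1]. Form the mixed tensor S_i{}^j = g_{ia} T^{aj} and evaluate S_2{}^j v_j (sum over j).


Step 1: lower the first index. For a diagonal metric, g_{ia} T^{aj} = g_{ii} T^{ij} (no sum on i).
g_{22} = 3
S_2{}^1 = 3 * T^{21} = 3 * 4 = 12
S_2{}^2 = 3 * T^{22} = 3 * -1 = -3
S_2{}^3 = 3 * T^{23} = 3 * 3 = 9
Step 2: contract S_2{}^j with v_j.
S_2{}^1 * v_1 = 12 * -5 = -60
S_2{}^2 * v_2 = -3 * -3 = 9
S_2{}^3 * v_3 = 9 * -1 = -9
Result = -60 + 9 + -9 = -60

-60


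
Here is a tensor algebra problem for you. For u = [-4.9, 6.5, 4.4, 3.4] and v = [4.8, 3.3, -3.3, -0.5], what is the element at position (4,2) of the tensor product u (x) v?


The outer product entry T_{ij} = u_i * v_j.
We need i=4, j=2.
u_4 = 3.4, v_2 = 3.3
T_{4,2} = 3.4 * 3.3 = 11.22

11.22


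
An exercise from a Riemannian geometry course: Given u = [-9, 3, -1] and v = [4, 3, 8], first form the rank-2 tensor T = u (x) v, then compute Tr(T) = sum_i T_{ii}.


The outer product gives T_{ij} = u_i v_j.
The trace (contraction) is Tr(T) = sum_i T_{ii} = sum_i u_i v_i.
Diagonal entries:
T_{11} = u_1 * v_1 = -9 * 4 = -36
T_{22} = u_2 * v_2 = 3 * 3 = 9
T_{33} = u_3 * v_3 = -1 * 8 = -8
Tr(T) = -36 + 9 + -8 = -35

-35


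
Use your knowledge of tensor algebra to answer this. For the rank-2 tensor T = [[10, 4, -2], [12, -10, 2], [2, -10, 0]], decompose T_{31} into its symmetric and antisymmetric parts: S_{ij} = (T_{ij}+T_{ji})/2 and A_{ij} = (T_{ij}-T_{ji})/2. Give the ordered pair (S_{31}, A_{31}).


T_{31} = 2
T_{13} = -2
S_{31} = (2 + -2)/2 = 0/2 = 0
A_{31} = (2 - -2)/2 = 4/2 = 2
Check: S + A = 0 + 2 = 2 = T_{31}.

(0, 2)


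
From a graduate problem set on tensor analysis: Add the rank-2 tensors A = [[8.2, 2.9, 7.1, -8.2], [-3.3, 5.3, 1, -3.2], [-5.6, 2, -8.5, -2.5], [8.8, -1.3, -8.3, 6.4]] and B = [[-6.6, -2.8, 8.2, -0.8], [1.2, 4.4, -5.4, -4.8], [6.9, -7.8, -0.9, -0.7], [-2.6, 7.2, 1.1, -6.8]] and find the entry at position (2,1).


Tensor addition is component-wise: (A + B)_{ij} = A_{ij} + B_{ij}.
A_{21} = -3.3
B_{21} = 1.2
(A + B)_{21} = -3.3 + 1.2 = -2.1

-2.1


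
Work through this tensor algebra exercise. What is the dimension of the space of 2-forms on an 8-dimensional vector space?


The dimension of the space of p-forms on an n-dimensional space is C(n, p).
n = 8, p = 2
C(8, 2) = 8! / (2! * 6!) = 28

28


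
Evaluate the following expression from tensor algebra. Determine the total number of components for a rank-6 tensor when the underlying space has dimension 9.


The number of components of a rank-r tensor in d dimensions is d^r.
Here d = 9 and r = 6.
9^6 = 531441

531441


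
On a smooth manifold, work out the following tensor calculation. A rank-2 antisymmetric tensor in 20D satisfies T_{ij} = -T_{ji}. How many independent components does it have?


An antisymmetric rank-2 tensor satisfies A_{ij} = -A_{ji}, so diagonal entries are zero.
The independent components are the upper-triangular entries: C(n, 2) = n(n-1)/2.
n = 20
C(20, 2) = 20 * 19 / 2 = 380 / 2 = 190

190


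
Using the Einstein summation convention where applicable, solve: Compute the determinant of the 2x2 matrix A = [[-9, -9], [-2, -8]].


For a 2x2 matrix [[a, b], [c, d]], det = a*d - b*c.
a = -9, b = -9, c = -2, d = -8
a*d = -9 * -8 = 72
b*c = -9 * -2 = 18
det = 72 - 18 = 54

54


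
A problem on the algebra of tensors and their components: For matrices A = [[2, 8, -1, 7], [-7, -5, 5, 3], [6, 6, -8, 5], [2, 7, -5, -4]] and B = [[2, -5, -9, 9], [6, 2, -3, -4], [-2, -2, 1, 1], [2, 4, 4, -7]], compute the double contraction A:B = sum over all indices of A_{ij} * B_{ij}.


A:B = sum over all i,j of A_{ij} * B_{ij}.
Row 1: 2*2=4, 8*-5=-40, -1*-9=9, 7*9=63 => row sum = 36
Row 2: -7*6=-42, -5*2=-10, 5*-3=-15, 3*-4=-12 => row sum = -79
Row 3: 6*-2=-12, 6*-2=-12, -8*1=-8, 5*1=5 => row sum = -27
Row 4: 2*2=4, 7*4=28, -5*4=-20, -4*-7=28 => row sum = 40
Total = 36 + -79 + -27 + 40 = -30

-30


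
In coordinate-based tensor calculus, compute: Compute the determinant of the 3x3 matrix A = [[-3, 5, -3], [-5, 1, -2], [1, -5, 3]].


Expanding along the first row, det(A) = a11*M_11 - a12*M_12 + a13*M_13, where M_1j is the (1,j) minor.
Minor M_11 = 1*3 - -2*-5 = -7
Minor M_12 = -5*3 - -2*1 = -13
Minor M_13 = -5*-5 - 1*1 = 24
det = -3*(-7) - 5*(-13) + -3*(24)
    = 21 - -65 + -72
    = 14

14


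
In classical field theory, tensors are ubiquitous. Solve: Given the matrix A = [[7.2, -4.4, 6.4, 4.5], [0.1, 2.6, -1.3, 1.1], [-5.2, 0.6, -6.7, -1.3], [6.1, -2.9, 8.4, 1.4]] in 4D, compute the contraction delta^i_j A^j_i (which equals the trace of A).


The contraction (trace) of a rank-2 tensor is the sum of its diagonal elements.
Diagonal entries: A[1,1] = 7.2, A[2,2] = 2.6, A[3,3] = -6.7, A[4,4] = 1.4
Tr(A) = 7.2 + 2.6 + -6.7 + 1.4 = 4.5

4.5


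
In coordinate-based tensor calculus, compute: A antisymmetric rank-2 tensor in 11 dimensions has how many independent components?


A antisymmetric rank-2 tensor in d dimensions has d(d-1)/2 independent components.
d = 11
d(d-1)/2 = 11 * 10 / 2 = 110 / 2 = 55

55


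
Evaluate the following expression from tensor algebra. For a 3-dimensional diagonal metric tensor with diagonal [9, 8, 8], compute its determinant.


For a diagonal metric, the determinant is the product of diagonal entries.
Diagonal entries: 9, 8, 8
det(g) = 9 * 8 * 8 = 576

576


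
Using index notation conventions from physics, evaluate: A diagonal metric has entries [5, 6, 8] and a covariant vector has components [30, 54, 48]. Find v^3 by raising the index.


To raise an index with a diagonal metric: v^i = v_i / g_{ii}.
For index 3: v_3 = 48, g_{33} = 8
v^3 = 48 / 8 = 6

6


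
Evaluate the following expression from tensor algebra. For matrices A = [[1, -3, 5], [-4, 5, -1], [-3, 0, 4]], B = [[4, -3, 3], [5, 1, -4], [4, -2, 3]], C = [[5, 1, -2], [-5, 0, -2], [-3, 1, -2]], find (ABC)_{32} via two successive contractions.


(ABC)_{32} = sum_m (AB)_{3m} C_{m2}. First compute row 3 of AB.
(AB)_{31} = -3*4 + 0*5 + 4*4 = 4
(AB)_{32} = -3*-3 + 0*1 + 4*-2 = 1
(AB)_{33} = -3*3 + 0*-4 + 4*3 = 3
Now contract with column 2 of C:
(AB)_{31} * C_{12} = 4 * 1 = 4
(AB)_{32} * C_{22} = 1 * 0 = 0
(AB)_{33} * C_{32} = 3 * 1 = 3
(ABC)_{32} = 4 + 0 + 3 = 7

7


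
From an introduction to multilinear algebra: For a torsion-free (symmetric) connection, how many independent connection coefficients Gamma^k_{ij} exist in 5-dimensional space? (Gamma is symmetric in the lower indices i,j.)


Christoffel symbols Gamma^k_{ij} are symmetric in i,j, so there are d * d(d+1)/2 independent symbols.
d = 5
d(d+1)/2 = 5 * 6 / 2 = 15
Total = 5 * 15 = 75

75
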